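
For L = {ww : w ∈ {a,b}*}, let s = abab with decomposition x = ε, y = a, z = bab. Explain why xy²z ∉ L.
xy²z = aabab ∉ L

Pumping with i = 2 replaces y = a by y² = aa:
- Original: s = xyz = abab; abab splits into halves ab · ab, which are equal, so it is in L (w = ab)
- Pumped: xy²z = ε · aa · bab = aabab
- aabab has odd length 5, so it cannot be written as ww and is not in L

The pumping lemma would require xy²z ∈ L, so this decomposition yields a contradiction.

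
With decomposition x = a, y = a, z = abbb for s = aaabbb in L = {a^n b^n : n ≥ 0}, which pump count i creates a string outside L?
i = 0

xy⁰z = a · ε · abbb = aabbb; aabbb has 2 a's and 3 b's; 2 ≠ 3, so it is not in L.
(Other choices also work, e.g. i = 2, 3; only i = 1 is guaranteed to stay in L since xy¹z = s.)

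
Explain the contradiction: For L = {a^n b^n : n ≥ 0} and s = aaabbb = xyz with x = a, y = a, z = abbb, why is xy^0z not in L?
xy⁰z = aabbb ∉ L

Pumping with i = 0 replaces y = a by y⁰ = ε:
- Original: s = xyz = aaabbb; aaabbb = a^3 b^3 has equal counts (3 = 3), so it is in L
- Pumped: xy⁰z = a · ε · abbb = aabbb
- aabbb has 2 a's and 3 b's; 2 ≠ 3, so it is not in L

The pumping lemma would require xy⁰z ∈ L, so this decomposition yields a contradiction.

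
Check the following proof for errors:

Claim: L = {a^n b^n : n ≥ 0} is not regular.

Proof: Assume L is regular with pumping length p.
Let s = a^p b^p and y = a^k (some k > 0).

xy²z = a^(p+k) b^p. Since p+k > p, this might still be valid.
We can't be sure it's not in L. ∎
The proof is INCORRECT.

Error: The conclusion is wrong.
xy²z = a^(p+k) b^p is definitely NOT in L because the number of a's (p+k) ≠ number of b's (p).
The proof incorrectly doubts what is actually a valid contradiction.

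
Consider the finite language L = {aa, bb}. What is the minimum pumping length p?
p = 3

For a finite language L, the pumping lemma holds vacuously if p > max|s| for s ∈ L.

The longest string in L = {aa, bb} has length 2.
If p = 3, then no string s ∈ L has |s| ≥ p, so the condition is vacuously true.

The minimum pumping length is p = 3.

Why no smaller p works: for any p ≤ 2, the longest string s ∈ L has |s| = 2 ≥ p, so it would
have to be pumpable; but pumping up (i = 2, 3, ...) produces ever longer strings, which cannot all lie in the
finite language L. So the pumping property fails for every p ≤ 2.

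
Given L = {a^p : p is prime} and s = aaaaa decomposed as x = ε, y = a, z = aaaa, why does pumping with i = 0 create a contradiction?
xy⁰z = aaaa ∉ L

Pumping with i = 0 replaces y = a by y⁰ = ε:
- Original: s = xyz = aaaaa; aaaaa has length 5, which is prime, so it is in L
- Pumped: xy⁰z = ε · ε · aaaa = aaaa
- aaaa has length 4 = 2 × 2, which is not prime, so it is not in L

The pumping lemma would require xy⁰z ∈ L, so this decomposition yields a contradiction.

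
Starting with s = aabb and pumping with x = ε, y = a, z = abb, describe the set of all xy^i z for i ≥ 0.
{xy^i z : i ≥ 0} = {a^(i+1) b^2 : i ≥ 0} = {abb, aabb, aaabb, ...}

With x = ε, y = a, z = abb: Starting with aabb and pumping the first 'a' (z = abb keeps the second 'a'), we get strings with i+1 a's followed by 2 b's for i = 0, 1, 2, ...; note bb is not produced because z always contributes one a.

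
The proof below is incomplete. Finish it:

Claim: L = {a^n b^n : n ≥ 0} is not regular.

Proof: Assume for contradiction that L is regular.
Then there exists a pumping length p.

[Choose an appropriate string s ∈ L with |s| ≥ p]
s = a^p b^p

This string is in L (has equal a's and b's) and has length 2p ≥ p.
Any decomposition xyz with |xy| ≤ p means y consists only of a's,
so pumping will unbalance the counts.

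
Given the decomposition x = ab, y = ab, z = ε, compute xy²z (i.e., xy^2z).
ababab

Given x = 'ab', y = 'ab', z = '' and i = 2:

xy^2z = x + y·y·...·y (2 times) + z
       = 'ab' + 'ab'^2 + ''
       = 'ab' + 'abab' + ''
       = 'ababab'

The pumped string is 'ababab' with length 6.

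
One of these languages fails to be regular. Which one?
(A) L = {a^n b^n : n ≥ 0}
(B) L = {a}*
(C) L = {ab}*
(A) {a^n b^n : n ≥ 0}

(A) L = {a^n b^n : n ≥ 0} is NOT regular.

The pumping lemma can be used to prove this:
After pumping, the number of a's and b's become unequal

The other languages are regular because they can be recognized by finite automata.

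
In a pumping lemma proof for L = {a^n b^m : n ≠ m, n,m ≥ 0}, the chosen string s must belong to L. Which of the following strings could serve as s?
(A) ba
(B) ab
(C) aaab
(C) aaab

The pumping lemma is applied to a string s that lies in L, so first check membership of each option:
- (A) ba has an a after a b, so it is not of the form a^n b^m and is not in L ✗
- (B) ab = a^1 b^1 has n = m = 1, so it is not in L ✗
- (C) aaab = a^3 b^1 with 3 ≠ 1, so it is in L ✓

Only (C) aaab is in L, so it is the only candidate that could play the role of s.
(In a complete proof one picks s in terms of the pumping length p so that |s| ≥ p is guaranteed; a fixed string like aaab illustrates the shape of such an s.)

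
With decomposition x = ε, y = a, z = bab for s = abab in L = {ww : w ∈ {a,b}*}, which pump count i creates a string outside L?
i = 0

xy⁰z = ε · ε · bab = bab; bab has odd length 3, so it cannot be written as ww and is not in L.
(Other choices also work, e.g. i = 2, 3; only i = 1 is guaranteed to stay in L since xy¹z = s.)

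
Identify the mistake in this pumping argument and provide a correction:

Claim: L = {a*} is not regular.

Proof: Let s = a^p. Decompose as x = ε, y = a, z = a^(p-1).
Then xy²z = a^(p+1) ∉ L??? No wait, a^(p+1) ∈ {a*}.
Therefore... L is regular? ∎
Error: The proof attempts to show a*  is not regular, but a* IS regular!

Correction: a* is a regular language (recognized by a simple DFA with one accepting state and self-loop on 'a'). The pumping lemma can only prove non-regularity, not regularity. For regular languages, pumping always works.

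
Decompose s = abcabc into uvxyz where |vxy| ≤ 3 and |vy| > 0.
u='ab', v='c', x='a', y='b', z='c'

For s = abcabc with pumping length p = 3:

One valid decomposition:
- u = 'ab'
- v = 'c'
- x = 'a'
- y = 'b'
- z = 'c'

Verification:
- uvxyz = 'ab' + 'c' + 'a' + 'b' + 'c' = abcabc ✓
- |vxy| = |'cab'| = 3 ≤ 3 ✓
- |vy| = |'cb'| = 2 > 0 ✓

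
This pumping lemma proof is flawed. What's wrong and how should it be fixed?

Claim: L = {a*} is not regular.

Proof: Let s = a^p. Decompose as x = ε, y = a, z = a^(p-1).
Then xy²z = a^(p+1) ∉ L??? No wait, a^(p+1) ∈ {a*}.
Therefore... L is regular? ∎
Error: The proof attempts to show a*  is not regular, but a* IS regular!

Correction: a* is a regular language (recognized by a simple DFA with one accepting state and self-loop on 'a'). The pumping lemma can only prove non-regularity, not regularity. For regular languages, pumping always works.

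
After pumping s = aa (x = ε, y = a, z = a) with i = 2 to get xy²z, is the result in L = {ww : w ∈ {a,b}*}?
No

xy²z = ε · aa · a = aaa.
aaa has odd length 3, so it cannot be written as ww and is not in L.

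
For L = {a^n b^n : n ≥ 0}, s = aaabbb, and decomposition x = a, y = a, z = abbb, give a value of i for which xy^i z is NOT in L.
i = 3

xy³z = a · aaa · abbb = aaaaabbb; aaaaabbb has 5 a's and 3 b's; 5 ≠ 3, so it is not in L.
(Other choices also work, e.g. i = 0, 2; only i = 1 is guaranteed to stay in L since xy¹z = s.)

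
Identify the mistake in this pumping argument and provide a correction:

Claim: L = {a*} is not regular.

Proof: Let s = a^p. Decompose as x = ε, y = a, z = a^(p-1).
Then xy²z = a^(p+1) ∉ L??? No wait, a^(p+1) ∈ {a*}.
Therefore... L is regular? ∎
Error: The proof attempts to show a*  is not regular, but a* IS regular!

Correction: a* is a regular language (recognized by a simple DFA with one accepting state and self-loop on 'a'). The pumping lemma can only prove non-regularity, not regularity. For regular languages, pumping always works.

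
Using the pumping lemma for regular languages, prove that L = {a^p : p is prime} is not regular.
Assume for contradiction that L is regular, and let p ≥ 1 be the pumping length given by the pumping lemma.
Choose a prime q with q ≥ p (one exists because there are infinitely many primes) and let s = a^q. Then s ∈ L and |s| = q ≥ p.
By the pumping lemma, s = xyz for some x, y, z with |xy| ≤ p, |y| ≥ 1, and xy^i z ∈ L for every i ≥ 0.
Here y = a^k for some k with 1 ≤ k ≤ p, and xy^i z = a^(q + (i − 1)k) for every i ≥ 0.

Take i = q + 1: |xy^(q+1) z| = q + qk = q(k + 1).
Both factors satisfy q ≥ 2 and k + 1 ≥ 2, so q(k + 1) is composite, and xy^(q+1) z ∉ L.

This contradicts the pumping lemma, which requires xy^i z ∈ L for all i ≥ 0.
Hence L = {a^p : p is prime} is not regular. ∎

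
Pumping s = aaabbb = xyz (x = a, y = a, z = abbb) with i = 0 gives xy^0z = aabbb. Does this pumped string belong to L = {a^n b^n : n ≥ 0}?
No

xy⁰z = a · ε · abbb = aabbb.
aabbb has 2 a's and 3 b's; 2 ≠ 3, so it is not in L.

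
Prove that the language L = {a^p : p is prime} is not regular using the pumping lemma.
Assume for contradiction that L is regular, and let p ≥ 1 be the pumping length given by the pumping lemma.
Choose a prime q with q ≥ p (one exists because there are infinitely many primes) and let s = a^q. Then s ∈ L and |s| = q ≥ p.
By the pumping lemma, s = xyz for some x, y, z with |xy| ≤ p, |y| ≥ 1, and xy^i z ∈ L for every i ≥ 0.
Here y = a^k for some k with 1 ≤ k ≤ p, and xy^i z = a^(q + (i − 1)k) for every i ≥ 0.

Take i = q + 1: |xy^(q+1) z| = q + qk = q(k + 1).
Both factors satisfy q ≥ 2 and k + 1 ≥ 2, so q(k + 1) is composite, and xy^(q+1) z ∉ L.

This contradicts the pumping lemma, which requires xy^i z ∈ L for all i ≥ 0.
Hence L = {a^p : p is prime} is not regular. ∎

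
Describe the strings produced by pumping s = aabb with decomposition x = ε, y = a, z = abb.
{xy^i z : i ≥ 0} = {a^(i+1) b^2 : i ≥ 0} = {abb, aabb, aaabb, ...}

With x = ε, y = a, z = abb: Starting with aabb and pumping the first 'a' (z = abb keeps the second 'a'), we get strings with i+1 a's followed by 2 b's for i = 0, 1, 2, ...; note bb is not produced because z always contributes one a.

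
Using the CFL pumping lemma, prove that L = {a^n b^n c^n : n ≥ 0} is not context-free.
Assume for contradiction that L is context-free, and let p ≥ 1 be the pumping length given by the pumping lemma for CFLs.
Choose s = a^p b^p c^p. Then s ∈ L and |s| = 3p ≥ p.
By the CFL pumping lemma, s = uvxyz for some u, v, x, y, z with |vxy| ≤ p, |vy| ≥ 1, and uv^i xy^i z ∈ L for every i ≥ 0.

Because |vxy| ≤ p, the window vxy cannot contain both an a and a c: any substring of s containing both must include the entire block b^p plus at least one a and one c, so it has length ≥ p + 2 > p.
Hence at least one of the letters a, c does not occur in vy at all.

Take i = 0: the string uxz is obtained from s by deleting |vy| ≥ 1 symbols, so |uxz| = 3p − |vy| < 3p.
But the letter (a or c) that does not occur in vy still occurs exactly p times in uxz. Every string of L with exactly p copies of some letter is a^p b^p c^p, of length 3p. Since |uxz| < 3p, uxz ∉ L.

This contradicts the CFL pumping lemma, which requires uv^i xy^i z ∈ L for all i ≥ 0.
Hence L = {a^n b^n c^n : n ≥ 0} is not context-free. ∎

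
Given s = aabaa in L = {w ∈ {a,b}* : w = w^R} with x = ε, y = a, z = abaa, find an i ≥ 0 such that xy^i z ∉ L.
i = 2

xy²z = ε · aa · abaa = aaabaa; aaabaa reversed is aabaaa ≠ aaabaa, so it is not a palindrome and is not in L.
(Other choices also work, e.g. i = 0, 3; only i = 1 is guaranteed to stay in L since xy¹z = s.)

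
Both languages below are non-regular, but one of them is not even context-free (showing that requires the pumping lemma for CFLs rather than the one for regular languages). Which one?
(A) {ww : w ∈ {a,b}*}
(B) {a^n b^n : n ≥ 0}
(A) {ww : w ∈ {a,b}*}

(A) {ww : w ∈ {a,b}*} requires the CFL pumping lemma.

- {a^n b^n : n ≥ 0} is context-free (but not regular)
  • Can be shown non-regular with the regular pumping lemma
  • After pumping, the number of a's and b's become unequal

- {ww : w ∈ {a,b}*} is NOT context-free
  • Requires the CFL pumping lemma to prove
  • Cannot verify equality of two arbitrary substrings

The CFL pumping lemma is "stronger" in that it can prove non-membership
in the larger class of context-free languages.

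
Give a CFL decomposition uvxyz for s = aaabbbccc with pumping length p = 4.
u='aa', v='a', x='bb', y='b', z='ccc'

For s = aaabbbccc with pumping length p = 4:

One valid decomposition:
- u = 'aa'
- v = 'a'
- x = 'bb'
- y = 'b'
- z = 'ccc'

Verification:
- uvxyz = 'aa' + 'a' + 'bb' + 'b' + 'ccc' = aaabbbccc ✓
- |vxy| = |'abbb'| = 4 ≤ 4 ✓
- |vy| = |'ab'| = 2 > 0 ✓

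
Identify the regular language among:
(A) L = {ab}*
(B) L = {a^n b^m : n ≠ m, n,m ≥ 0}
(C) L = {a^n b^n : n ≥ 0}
(A) {ab}*

(A) L = {ab}* is regular.

This can be recognized by a finite automaton (DFA/NFA).
Regular expressions like {ab}* define regular languages.

The other choices are not regular:
- {a^n b^n : n ≥ 0}: After pumping, the number of a's and b's become unequal
- {a^n b^m : n ≠ m, n,m ≥ 0}: After pumping a's, we can make n = m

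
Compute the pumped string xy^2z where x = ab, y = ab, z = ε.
ababab

Given x = 'ab', y = 'ab', z = '' and i = 2:

xy^2z = x + y·y·...·y (2 times) + z
       = 'ab' + 'ab'^2 + ''
       = 'ab' + 'abab' + ''
       = 'ababab'

The pumped string is 'ababab' with length 6.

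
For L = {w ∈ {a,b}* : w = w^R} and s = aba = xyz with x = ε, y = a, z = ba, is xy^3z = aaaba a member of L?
No

xy³z = ε · aaa · ba = aaaba.
aaaba reversed is abaaa ≠ aaaba, so it is not a palindrome and is not in L.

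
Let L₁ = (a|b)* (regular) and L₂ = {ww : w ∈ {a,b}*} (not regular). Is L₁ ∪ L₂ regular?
Yes — L₁ ∪ L₂ is regular.

{ww} ⊆ (a|b)*, so L₁ ∪ L₂ = (a|b)*, which is regular.

Note that the bare facts "L₁ regular, L₂ non-regular" do not settle the question by themselves: the closure of regular languages under ∪, ∩, complement and difference applies only when BOTH operands are regular. With a non-regular operand the result can come out regular or non-regular depending on the specific languages, so one has to work out L₁ ∪ L₂ for this particular pair, as above.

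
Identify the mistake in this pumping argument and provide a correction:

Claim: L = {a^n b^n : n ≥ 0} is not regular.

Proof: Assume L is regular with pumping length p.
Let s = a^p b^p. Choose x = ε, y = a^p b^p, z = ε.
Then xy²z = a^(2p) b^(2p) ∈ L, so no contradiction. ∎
Error: The decomposition violates |xy| ≤ p. With y = a^p b^p, |xy| = |y| = 2p > p. (The proof also miscomputes xy²z, which would be a^p b^p a^p b^p rather than a^(2p) b^(2p), and it wrongly treats one harmless decomposition as settling the matter — the prover does not get to choose the decomposition.)

Correction: The pumping lemma requires |xy| ≤ p, and the argument must handle every decomposition satisfying |xy| ≤ p, |y| ≥ 1. Since s starts with p a's, any such y consists only of a's, say y = a^k with k ≥ 1. Then xy²z = a^(p+k) b^p has unequal numbers of a's and b's, so xy²z ∉ L — the required contradiction.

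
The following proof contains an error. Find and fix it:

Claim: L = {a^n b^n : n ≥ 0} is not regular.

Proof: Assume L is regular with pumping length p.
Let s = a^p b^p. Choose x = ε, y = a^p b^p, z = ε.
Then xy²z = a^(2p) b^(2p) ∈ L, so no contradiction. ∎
Error: The decomposition violates |xy| ≤ p. With y = a^p b^p, |xy| = |y| = 2p > p. (The proof also miscomputes xy²z, which would be a^p b^p a^p b^p rather than a^(2p) b^(2p), and it wrongly treats one harmless decomposition as settling the matter — the prover does not get to choose the decomposition.)

Correction: The pumping lemma requires |xy| ≤ p, and the argument must handle every decomposition satisfying |xy| ≤ p, |y| ≥ 1. Since s starts with p a's, any such y consists only of a's, say y = a^k with k ≥ 1. Then xy²z = a^(p+k) b^p has unequal numbers of a's and b's, so xy²z ∉ L — the required contradiction.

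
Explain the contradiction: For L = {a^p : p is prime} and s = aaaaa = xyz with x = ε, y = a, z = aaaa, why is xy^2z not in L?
xy²z = aaaaaa ∉ L

Pumping with i = 2 replaces y = a by y² = aa:
- Original: s = xyz = aaaaa; aaaaa has length 5, which is prime, so it is in L
- Pumped: xy²z = ε · aa · aaaa = aaaaaa
- aaaaaa has length 6 = 2 × 3, which is not prime, so it is not in L

The pumping lemma would require xy²z ∈ L, so this decomposition yields a contradiction.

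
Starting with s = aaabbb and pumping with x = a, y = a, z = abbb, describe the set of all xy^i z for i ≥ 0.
{xy^i z : i ≥ 0} = {a^(2+i) b^3 : i ≥ 0} = {aabbb, aaabbb, aaaabbb, ...}

With x = a, y = a, z = abbb: Starting with aaabbb and pumping the second 'a', we get strings with 2+i a's followed by 3 b's for i = 0, 1, 2, ...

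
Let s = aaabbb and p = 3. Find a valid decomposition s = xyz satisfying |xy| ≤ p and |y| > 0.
x = '', y = 'aa', z = 'abbb'

For s = aaabbb and p = 3, one valid decomposition is:
- x = '' (length 0)
- y = 'aa' (length 2)
- z = 'abbb' (length 4)

Verification:
- xyz = '' + 'aa' + 'abbb' = aaabbb ✓
- |xy| = 2 ≤ 3 ✓
- |y| = 2 > 0 ✓

All pumping lemma constraints are satisfied.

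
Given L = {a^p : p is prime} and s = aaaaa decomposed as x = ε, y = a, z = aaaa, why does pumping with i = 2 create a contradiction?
xy²z = aaaaaa ∉ L

Pumping with i = 2 replaces y = a by y² = aa:
- Original: s = xyz = aaaaa; aaaaa has length 5, which is prime, so it is in L
- Pumped: xy²z = ε · aa · aaaa = aaaaaa
- aaaaaa has length 6 = 2 × 3, which is not prime, so it is not in L

The pumping lemma would require xy²z ∈ L, so this decomposition yields a contradiction.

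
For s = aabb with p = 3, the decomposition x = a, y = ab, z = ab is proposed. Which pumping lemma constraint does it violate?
Violated: xyz = s

The decomposition x = a, y = ab, z = ab for s = aabb with p = 3
violates the constraint: xyz = s

xyz = 'a' + 'ab' + 'ab' = 'aabab' ≠ 'aabb' = s. The decomposition doesn't reconstruct s.

Pumping lemma constraints:
1. xyz = s (decomposition is valid)
2. |xy| ≤ p
3. |y| > 0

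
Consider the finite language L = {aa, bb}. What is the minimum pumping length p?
p = 3

For a finite language L, the pumping lemma holds vacuously if p > max|s| for s ∈ L.

The longest string in L = {aa, bb} has length 2.
If p = 3, then no string s ∈ L has |s| ≥ p, so the condition is vacuously true.

The minimum pumping length is p = 3.

Why no smaller p works: for any p ≤ 2, the longest string s ∈ L has |s| = 2 ≥ p, so it would
have to be pumpable; but pumping up (i = 2, 3, ...) produces ever longer strings, which cannot all lie in the
finite language L. So the pumping property fails for every p ≤ 2.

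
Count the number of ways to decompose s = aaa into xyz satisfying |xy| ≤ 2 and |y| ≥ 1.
3

For s = 'aaa' with pumping length p = 2:

Constraints: |xy| ≤ 2, |y| > 0

Valid decompositions (|xy| ≤ p, |y| ≥ 1):
  • x='', y='a', z='aa'
  • x='a', y='a', z='a'
  • x='', y='aa', z='a'

Total count: 3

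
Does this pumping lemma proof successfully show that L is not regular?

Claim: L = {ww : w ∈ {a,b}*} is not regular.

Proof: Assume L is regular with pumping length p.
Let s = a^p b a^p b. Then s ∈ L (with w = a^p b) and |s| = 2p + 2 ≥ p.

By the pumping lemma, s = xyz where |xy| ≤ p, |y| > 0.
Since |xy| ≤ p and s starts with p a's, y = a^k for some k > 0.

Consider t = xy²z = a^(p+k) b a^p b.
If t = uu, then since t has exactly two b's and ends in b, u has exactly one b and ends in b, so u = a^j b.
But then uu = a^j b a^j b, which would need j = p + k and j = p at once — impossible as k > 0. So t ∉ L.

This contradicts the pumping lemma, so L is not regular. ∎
The proof is correct.

This proof is valid because:
1. s = a^p b a^p b is in L and is chosen in terms of p, so |s| ≥ p holds for every p
2. The decomposition analysis is correct: |xy| ≤ p forces y to lie inside the leading a's
3. The contradiction is valid: the argument shows a^(p+k) b a^p b cannot be split into two equal halves
4. The conclusion follows logically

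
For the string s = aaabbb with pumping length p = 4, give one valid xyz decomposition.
x = '', y = 'a', z = 'aabbb'

For s = aaabbb and p = 4, one valid decomposition is:
- x = '' (length 0)
- y = 'a' (length 1)
- z = 'aabbb' (length 5)

Verification:
- xyz = '' + 'a' + 'aabbb' = aaabbb ✓
- |xy| = 1 ≤ 4 ✓
- |y| = 1 > 0 ✓

All pumping lemma constraints are satisfied.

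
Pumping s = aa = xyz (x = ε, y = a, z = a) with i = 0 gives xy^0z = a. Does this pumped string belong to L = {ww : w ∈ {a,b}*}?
No

xy⁰z = ε · ε · a = a.
a has odd length 1, so it cannot be written as ww and is not in L.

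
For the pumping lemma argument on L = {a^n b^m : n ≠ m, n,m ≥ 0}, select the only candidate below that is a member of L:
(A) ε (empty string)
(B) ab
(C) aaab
(C) aaab

The pumping lemma is applied to a string s that lies in L, so first check membership of each option:
- (A) ε = a^0 b^0 has n = m = 0, so it is not in L ✗
- (B) ab = a^1 b^1 has n = m = 1, so it is not in L ✗
- (C) aaab = a^3 b^1 with 3 ≠ 1, so it is in L ✓

Only (C) aaab is in L, so it is the only candidate that could play the role of s.
(In a complete proof one picks s in terms of the pumping length p so that |s| ≥ p is guaranteed; a fixed string like aaab illustrates the shape of such an s.)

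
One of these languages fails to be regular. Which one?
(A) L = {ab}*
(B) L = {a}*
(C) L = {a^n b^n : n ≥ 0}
(C) {a^n b^n : n ≥ 0}

(C) L = {a^n b^n : n ≥ 0} is NOT regular.

The pumping lemma can be used to prove this:
After pumping, the number of a's and b's become unequal

The other languages are regular because they can be recognized by finite automata.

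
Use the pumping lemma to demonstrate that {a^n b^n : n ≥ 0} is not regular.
Assume for contradiction that L is regular, and let p ≥ 1 be the pumping length given by the pumping lemma.
Choose s = a^p b^p. Then s ∈ L and |s| = 2p ≥ p.
By the pumping lemma, s = xyz for some x, y, z with |xy| ≤ p, |y| ≥ 1, and xy^i z ∈ L for every i ≥ 0.
Since |xy| ≤ p and the first p symbols of s are all a's, we must have y = a^k for some k with 1 ≤ k ≤ p.

Take i = 2: xy²z = a^(p + k) b^p.
This string has p + k a's but p b's, and p + k > p because k ≥ 1. So xy²z ∉ L.

This contradicts the pumping lemma, which requires xy^i z ∈ L for all i ≥ 0.
Hence L = {a^n b^n : n ≥ 0} is not regular. ∎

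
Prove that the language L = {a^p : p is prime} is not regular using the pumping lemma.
Assume for contradiction that L is regular, and let p ≥ 1 be the pumping length given by the pumping lemma.
Choose a prime q with q ≥ p (one exists because there are infinitely many primes) and let s = a^q. Then s ∈ L and |s| = q ≥ p.
By the pumping lemma, s = xyz for some x, y, z with |xy| ≤ p, |y| ≥ 1, and xy^i z ∈ L for every i ≥ 0.
Here y = a^k for some k with 1 ≤ k ≤ p, and xy^i z = a^(q + (i − 1)k) for every i ≥ 0.

Take i = q + 1: |xy^(q+1) z| = q + qk = q(k + 1).
Both factors satisfy q ≥ 2 and k + 1 ≥ 2, so q(k + 1) is composite, and xy^(q+1) z ∉ L.

This contradicts the pumping lemma, which requires xy^i z ∈ L for all i ≥ 0.
Hence L = {a^p : p is prime} is not regular. ∎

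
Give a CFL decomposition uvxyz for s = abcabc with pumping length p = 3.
u='ab', v='c', x='a', y='b', z='c'

For s = abcabc with pumping length p = 3:

One valid decomposition:
- u = 'ab'
- v = 'c'
- x = 'a'
- y = 'b'
- z = 'c'

Verification:
- uvxyz = 'ab' + 'c' + 'a' + 'b' + 'c' = abcabc ✓
- |vxy| = |'cab'| = 3 ≤ 3 ✓
- |vy| = |'cb'| = 2 > 0 ✓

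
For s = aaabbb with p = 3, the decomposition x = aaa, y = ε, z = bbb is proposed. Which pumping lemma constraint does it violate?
Violated: |y| > 0

The decomposition x = aaa, y = ε, z = bbb for s = aaabbb with p = 3
violates the constraint: |y| > 0

|y| = 0, but the pumping lemma requires |y| > 0 (y must be non-empty).

Pumping lemma constraints:
1. xyz = s (decomposition is valid)
2. |xy| ≤ p
3. |y| > 0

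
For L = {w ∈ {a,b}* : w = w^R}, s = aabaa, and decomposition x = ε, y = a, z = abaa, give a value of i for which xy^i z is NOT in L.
i = 2

xy²z = ε · aa · abaa = aaabaa; aaabaa reversed is aabaaa ≠ aaabaa, so it is not a palindrome and is not in L.
(Other choices also work, e.g. i = 0, 3; only i = 1 is guaranteed to stay in L since xy¹z = s.)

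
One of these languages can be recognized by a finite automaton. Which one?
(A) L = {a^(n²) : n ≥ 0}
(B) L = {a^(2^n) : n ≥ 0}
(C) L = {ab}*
(C) {ab}*

(C) L = {ab}* is regular.

This can be recognized by a finite automaton (DFA/NFA).
Regular expressions like {ab}* define regular languages.

The other choices are not regular:
- {a^(2^n) : n ≥ 0}: After pumping, length is no longer a power of 2
- {a^(n²) : n ≥ 0}: After pumping, length is no longer a perfect square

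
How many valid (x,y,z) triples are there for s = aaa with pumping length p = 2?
3

For s = 'aaa' with pumping length p = 2:

Constraints: |xy| ≤ 2, |y| > 0

Valid decompositions (|xy| ≤ p, |y| ≥ 1):
  • x='', y='a', z='aa'
  • x='a', y='a', z='a'
  • x='', y='aa', z='a'

Total count: 3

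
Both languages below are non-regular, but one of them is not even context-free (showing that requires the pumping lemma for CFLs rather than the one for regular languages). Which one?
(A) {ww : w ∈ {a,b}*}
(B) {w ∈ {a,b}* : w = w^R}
(A) {ww : w ∈ {a,b}*}

(A) {ww : w ∈ {a,b}*} requires the CFL pumping lemma.

- {w ∈ {a,b}* : w = w^R} is context-free (but not regular)
  • Can be shown non-regular with the regular pumping lemma
  • After pumping, the string is no longer symmetric

- {ww : w ∈ {a,b}*} is NOT context-free
  • Requires the CFL pumping lemma to prove
  • Even a PDA cannot compare two arbitrary halves symbol by symbol; CFL pumping on a^p b^p a^p b^p fails

The CFL pumping lemma is "stronger" in that it can prove non-membership
in the larger class of context-free languages.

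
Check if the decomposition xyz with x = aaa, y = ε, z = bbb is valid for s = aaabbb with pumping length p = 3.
Violated: |y| > 0

The decomposition x = aaa, y = ε, z = bbb for s = aaabbb with p = 3
violates the constraint: |y| > 0

|y| = 0, but the pumping lemma requires |y| > 0 (y must be non-empty).

Pumping lemma constraints:
1. xyz = s (decomposition is valid)
2. |xy| ≤ p
3. |y| > 0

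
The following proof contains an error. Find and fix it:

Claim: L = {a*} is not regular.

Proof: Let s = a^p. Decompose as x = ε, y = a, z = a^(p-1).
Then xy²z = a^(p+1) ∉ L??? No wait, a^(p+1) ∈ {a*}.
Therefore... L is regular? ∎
Error: The proof attempts to show a*  is not regular, but a* IS regular!

Correction: a* is a regular language (recognized by a simple DFA with one accepting state and self-loop on 'a'). The pumping lemma can only prove non-regularity, not regularity. For regular languages, pumping always works.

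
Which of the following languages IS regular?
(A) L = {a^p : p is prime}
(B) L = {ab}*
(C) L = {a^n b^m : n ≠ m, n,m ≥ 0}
(B) {ab}*

(B) L = {ab}* is regular.

This can be recognized by a finite automaton (DFA/NFA).
Regular expressions like {ab}* define regular languages.

The other choices are not regular:
- {a^n b^m : n ≠ m, n,m ≥ 0}: After pumping a's, we can make n = m
- {a^p : p is prime}: After pumping, the length becomes composite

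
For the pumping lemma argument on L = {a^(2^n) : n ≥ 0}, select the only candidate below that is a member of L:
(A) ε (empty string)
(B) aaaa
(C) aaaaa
(B) aaaa

The pumping lemma is applied to a string s that lies in L, so first check membership of each option:
- (A) ε has length 0, which is not a power of 2, so it is not in L ✗
- (B) aaaa has length 4 = 2^2, so it is in L ✓
- (C) aaaaa has length 5, strictly between 2^2 = 4 and 2^3 = 8, so it is not in L ✗

Only (B) aaaa is in L, so it is the only candidate that could play the role of s.
(In a complete proof one picks s in terms of the pumping length p so that |s| ≥ p is guaranteed; a fixed string like aaaa illustrates the shape of such an s.)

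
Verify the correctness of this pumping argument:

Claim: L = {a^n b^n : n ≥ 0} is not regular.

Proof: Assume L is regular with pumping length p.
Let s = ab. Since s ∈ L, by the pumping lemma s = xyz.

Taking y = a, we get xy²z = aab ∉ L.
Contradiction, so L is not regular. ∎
The proof is INCORRECT.

Error: The string s = ab may be shorter than p.
The pumping lemma only applies to strings with |s| ≥ p, and p is not under our control.
We must choose s in terms of p, e.g. s = a^p b^p, to ensure |s| ≥ p.
(The proof also fixes one particular y; a valid argument must handle every decomposition with |xy| ≤ p and |y| ≥ 1 — for s = a^p b^p this forces y = a^k, and then xy²z = a^(p+k) b^p ∉ L.)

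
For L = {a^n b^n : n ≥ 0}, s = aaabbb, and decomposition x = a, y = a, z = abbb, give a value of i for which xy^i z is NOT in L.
i = 2

xy²z = a · aa · abbb = aaaabbb; aaaabbb has 4 a's and 3 b's; 4 ≠ 3, so it is not in L.
(Other choices also work, e.g. i = 0, 3; only i = 1 is guaranteed to stay in L since xy¹z = s.)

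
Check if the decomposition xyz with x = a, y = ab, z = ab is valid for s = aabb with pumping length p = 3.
Violated: xyz = s

The decomposition x = a, y = ab, z = ab for s = aabb with p = 3
violates the constraint: xyz = s

xyz = 'a' + 'ab' + 'ab' = 'aabab' ≠ 'aabb' = s. The decomposition doesn't reconstruct s.

Pumping lemma constraints:
1. xyz = s (decomposition is valid)
2. |xy| ≤ p
3. |y| > 0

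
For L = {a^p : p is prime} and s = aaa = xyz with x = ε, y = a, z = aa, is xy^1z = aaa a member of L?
Yes

xy¹z = ε · a · aa = aaa.
aaa has length 3, which is prime, so it is in L.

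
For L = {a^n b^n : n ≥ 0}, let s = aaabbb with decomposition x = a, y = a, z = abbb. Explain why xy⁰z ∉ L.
xy⁰z = aabbb ∉ L

Pumping with i = 0 replaces y = a by y⁰ = ε:
- Original: s = xyz = aaabbb; aaabbb = a^3 b^3 has equal counts (3 = 3), so it is in L
- Pumped: xy⁰z = a · ε · abbb = aabbb
- aabbb has 2 a's and 3 b's; 2 ≠ 3, so it is not in L

The pumping lemma would require xy⁰z ∈ L, so this decomposition yields a contradiction.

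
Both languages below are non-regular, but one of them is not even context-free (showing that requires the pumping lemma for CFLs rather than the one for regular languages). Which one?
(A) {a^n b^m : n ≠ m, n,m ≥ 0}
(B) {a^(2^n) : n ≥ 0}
(B) {a^(2^n) : n ≥ 0}

(B) {a^(2^n) : n ≥ 0} requires the CFL pumping lemma.

- {a^n b^m : n ≠ m, n,m ≥ 0} is context-free (but not regular)
  • Can be shown non-regular with the regular pumping lemma
  • After pumping a's, we can make n = m

- {a^(2^n) : n ≥ 0} is NOT context-free
  • Requires the CFL pumping lemma to prove
  • Gaps between powers of 2 grow exponentially

The CFL pumping lemma is "stronger" in that it can prove non-membership
in the larger class of context-free languages.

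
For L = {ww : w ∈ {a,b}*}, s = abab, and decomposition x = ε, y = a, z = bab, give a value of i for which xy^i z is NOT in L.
i = 2

xy²z = ε · aa · bab = aabab; aabab has odd length 5, so it cannot be written as ww and is not in L.
(Other choices also work, e.g. i = 0, 3; only i = 1 is guaranteed to stay in L since xy¹z = s.)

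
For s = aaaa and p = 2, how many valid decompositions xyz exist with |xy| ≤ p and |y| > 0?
3

For s = 'aaaa' with pumping length p = 2:

Constraints: |xy| ≤ 2, |y| > 0

Valid decompositions (|xy| ≤ p, |y| ≥ 1):
  • x='', y='a', z='aaa'
  • x='a', y='a', z='aa'
  • x='', y='aa', z='aa'

Total count: 3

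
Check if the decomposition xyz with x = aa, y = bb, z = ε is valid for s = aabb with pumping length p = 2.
Violated: |xy| ≤ p

The decomposition x = aa, y = bb, z = ε for s = aabb with p = 2
violates the constraint: |xy| ≤ p

|xy| = |aabb| = 4 > 2 = p. The decomposition puts too many characters in xy.

Pumping lemma constraints:
1. xyz = s (decomposition is valid)
2. |xy| ≤ p
3. |y| > 0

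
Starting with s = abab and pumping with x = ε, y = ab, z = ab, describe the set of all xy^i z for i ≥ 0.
{xy^i z : i ≥ 0} = {(ab)^(i+1) : i ≥ 0} = {ab, abab, ababab, ...}

With x = ε, y = ab, z = ab: Pumping 'ab' gives strings of alternating a's and b's.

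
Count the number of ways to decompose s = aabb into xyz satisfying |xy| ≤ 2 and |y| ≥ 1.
3

For s = 'aabb' with pumping length p = 2:

Constraints: |xy| ≤ 2, |y| > 0

Valid decompositions (|xy| ≤ p, |y| ≥ 1):
  • x='', y='a', z='abb'
  • x='a', y='a', z='bb'
  • x='', y='aa', z='bb'

Total count: 3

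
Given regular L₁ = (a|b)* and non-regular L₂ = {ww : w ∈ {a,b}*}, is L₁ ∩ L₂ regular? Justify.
No — L₁ ∩ L₂ is not regular.

(a|b)* is all strings over {a,b}, so L₁ ∩ L₂ = {ww : w ∈ {a,b}*} = L₂ itself, which is not regular (pump s = a^p b a^p b).

Note that the bare facts "L₁ regular, L₂ non-regular" do not settle the question by themselves: the closure of regular languages under ∪, ∩, complement and difference applies only when BOTH operands are regular. With a non-regular operand the result can come out regular or non-regular depending on the specific languages, so one has to work out L₁ ∩ L₂ for this particular pair, as above.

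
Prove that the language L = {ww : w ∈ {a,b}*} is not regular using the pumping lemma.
Assume for contradiction that L is regular, and let p ≥ 1 be the pumping length given by the pumping lemma.
Choose s = a^p b a^p b. Then s ∈ L (take w = a^p b) and |s| = 2p + 2 ≥ p.
By the pumping lemma, s = xyz for some x, y, z with |xy| ≤ p, |y| ≥ 1, and xy^i z ∈ L for every i ≥ 0.
Since |xy| ≤ p and the first p symbols of s are all a's, y = a^k for some k with 1 ≤ k ≤ p.

Take i = 2: t = xy²z = a^(p + k) b a^p b.
Suppose t = uu for some string u. The string t contains exactly two b's and ends in b, so u contains exactly one b and ends in b; hence u = a^j b for some j, and uu = a^j b a^j b. Comparing with t = a^(p + k) b a^p b forces j = p + k (first block) and j = p (second block), which is impossible since k ≥ 1. So t ∉ L.

This contradicts the pumping lemma, which requires xy^i z ∈ L for all i ≥ 0.
Hence L = {ww : w ∈ {a,b}*} is not regular. ∎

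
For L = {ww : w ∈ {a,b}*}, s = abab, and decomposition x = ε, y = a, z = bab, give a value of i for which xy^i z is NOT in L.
i = 0

xy⁰z = ε · ε · bab = bab; bab has odd length 3, so it cannot be written as ww and is not in L.
(Other choices also work, e.g. i = 2, 3; only i = 1 is guaranteed to stay in L since xy¹z = s.)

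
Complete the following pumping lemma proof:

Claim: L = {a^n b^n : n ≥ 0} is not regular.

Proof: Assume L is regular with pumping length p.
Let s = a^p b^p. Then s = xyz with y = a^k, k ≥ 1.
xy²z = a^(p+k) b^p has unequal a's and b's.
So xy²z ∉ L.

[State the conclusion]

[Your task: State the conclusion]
This contradicts the pumping lemma for regular languages,
which guarantees xy^i z ∈ L for all i ≥ 0.

Since our assumption that L is regular leads to a contradiction,
we conclude that L = {a^n b^n : n ≥ 0} is NOT regular. ∎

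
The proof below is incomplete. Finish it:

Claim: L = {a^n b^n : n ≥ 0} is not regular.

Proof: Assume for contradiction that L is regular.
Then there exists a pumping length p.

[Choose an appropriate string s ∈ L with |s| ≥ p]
s = a^p b^p

This string is in L (has equal a's and b's) and has length 2p ≥ p.
Any decomposition xyz with |xy| ≤ p means y consists only of a's,
so pumping will unbalance the counts.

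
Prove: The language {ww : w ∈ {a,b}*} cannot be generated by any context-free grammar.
Assume for contradiction that L is context-free, and let p ≥ 1 be the pumping length given by the pumping lemma for CFLs.
Choose s = a^p b^p a^p b^p. Then s ∈ L (take w = a^p b^p) and |s| = 4p ≥ p.
By the CFL pumping lemma, s = uvxyz for some u, v, x, y, z with |vxy| ≤ p, |vy| ≥ 1, and uv^i xy^i z ∈ L for every i ≥ 0.

Write s as four blocks A₁ B₁ A₂ B₂ with A₁ = A₂ = a^p and B₁ = B₂ = b^p. Since |vxy| ≤ p, the window vxy lies inside at most two adjacent blocks. Take i = 0 and let t = uxz, so |t| = 4p − |vy| with 1 ≤ |vy| ≤ p. If |t| is odd, t ∉ L immediately, so assume |vy| is even (hence |vy| ≥ 2) and |t|/2 = 2p − |vy|/2, which satisfies p ≤ |t|/2 ≤ 2p − 1.

Case 1 (vxy inside A₁B₁): t = a^(p−j) b^(p−l) a^p b^p with j + l = |vy|. The second half of t has length < 2p, so it is a suffix of the trailing a^p b^p and ends in b; the first half is a^(p−j) b^(p−l) a^((j+l)/2), which ends in a because (j+l)/2 ≥ 1. The halves differ, so t ∉ L.

Case 2 (vxy inside B₁A₂, straddling the middle): t = a^p b^(p−j) a^(p−l) b^p with j + l = |vy|. If t = ww, then w is a prefix of t of length ≥ p, so w begins with a^p; and w is a suffix of t of length ≥ p, so w ends with b^p. That forces |w| ≥ 2p, contradicting |w| = |t|/2 ≤ 2p − 1. So t ∉ L.

Case 3 (vxy inside A₂B₂): t = a^p b^p a^(p−j) b^(p−l) with j + l = |vy|. The first half of t is a prefix of a^p b^p, so it begins with a; the second half is b^((j+l)/2) a^(p−j) b^(p−l), which begins with b. The halves differ, so t ∉ L.

In every case uv⁰xy⁰z = uxz ∉ L.

This contradicts the CFL pumping lemma, which requires uv^i xy^i z ∈ L for all i ≥ 0.
Hence L = {ww : w ∈ {a,b}*} is not context-free. ∎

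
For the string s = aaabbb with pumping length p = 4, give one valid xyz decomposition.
x = 'a', y = 'aab', z = 'bb'

For s = aaabbb and p = 4, one valid decomposition is:
- x = 'a' (length 1)
- y = 'aab' (length 3)
- z = 'bb' (length 2)

Verification:
- xyz = 'a' + 'aab' + 'bb' = aaabbb ✓
- |xy| = 4 ≤ 4 ✓
- |y| = 3 > 0 ✓

All pumping lemma constraints are satisfied.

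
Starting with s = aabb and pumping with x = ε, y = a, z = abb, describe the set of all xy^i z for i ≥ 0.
{xy^i z : i ≥ 0} = {a^(i+1) b^2 : i ≥ 0} = {abb, aabb, aaabb, ...}

With x = ε, y = a, z = abb: Starting with aabb and pumping the first 'a' (z = abb keeps the second 'a'), we get strings with i+1 a's followed by 2 b's for i = 0, 1, 2, ...; note bb is not produced because z always contributes one a.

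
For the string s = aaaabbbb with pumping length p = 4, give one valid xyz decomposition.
x = '', y = 'a', z = 'aaabbbb'

For s = aaaabbbb and p = 4, one valid decomposition is:
- x = '' (length 0)
- y = 'a' (length 1)
- z = 'aaabbbb' (length 7)

Verification:
- xyz = '' + 'a' + 'aaabbbb' = aaaabbbb ✓
- |xy| = 1 ≤ 4 ✓
- |y| = 1 > 0 ✓

All pumping lemma constraints are satisfied.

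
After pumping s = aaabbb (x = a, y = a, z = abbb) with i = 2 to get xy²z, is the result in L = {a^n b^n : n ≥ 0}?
No

xy²z = a · aa · abbb = aaaabbb.
aaaabbb has 4 a's and 3 b's; 4 ≠ 3, so it is not in L.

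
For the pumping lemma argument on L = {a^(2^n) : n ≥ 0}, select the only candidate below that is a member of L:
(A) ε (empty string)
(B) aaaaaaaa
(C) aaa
(B) aaaaaaaa

The pumping lemma is applied to a string s that lies in L, so first check membership of each option:
- (A) ε has length 0, which is not a power of 2, so it is not in L ✗
- (B) aaaaaaaa has length 8 = 2^3, so it is in L ✓
- (C) aaa has length 3, strictly between 2^1 = 2 and 2^2 = 4, so it is not in L ✗

Only (B) aaaaaaaa is in L, so it is the only candidate that could play the role of s.
(In a complete proof one picks s in terms of the pumping length p so that |s| ≥ p is guaranteed; a fixed string like aaaaaaaa illustrates the shape of such an s.)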